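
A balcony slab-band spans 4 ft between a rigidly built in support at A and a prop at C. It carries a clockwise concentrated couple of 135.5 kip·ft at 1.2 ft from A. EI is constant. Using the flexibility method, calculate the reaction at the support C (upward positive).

R_C = 25.91 kip

Remove the prop at C; the released (primary) structure is a cantilever built in at A.
Deflection at C on the released cantilever, summing each load's contribution:
  clockwise couple 135.5 at a = 1.2: M₀a(2L − a)/(2EI) = 552.8/EI
Tip deflection under a unit load at C: L³/(3EI) = 21.33/EI.
The prop prevents deflection at C: R_C = δ_0/δ_{CC} = 552.8/21.33 = 25.91 kip.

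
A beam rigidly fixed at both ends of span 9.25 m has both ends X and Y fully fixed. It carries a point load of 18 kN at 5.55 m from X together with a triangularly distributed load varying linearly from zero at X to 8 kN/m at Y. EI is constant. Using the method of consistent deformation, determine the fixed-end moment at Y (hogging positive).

M_Y = 58.2 kN·m

Release both end moments; the primary structure is a simply-supported span XY with redundants M_X and M_Y.
End rotations of the released simple span under the applied load (×1/EI):
  at X: point load 18 at a = 5.55: Pab(L + b)/(6LEI) = 86.25/EI
  at Y: point load 18 at a = 5.55: Pab(L + a)/(6LEI) = 98.57/EI
  at X: triangular load, peak 8: 7w₀L³/(360EI) = 123.1/EI
  at Y: triangular load, peak 8: w₀L³/(45EI) = 140.7/EI
  θ_X0 = 209.4/EI,  θ_Y0 = 239.3/EI
Flexibility coefficients: a unit moment at one end gives L/(3EI) there and L/(6EI) at the far end, so f₁₁ = f₂₂ = 3.083/EI and f₁₂ = f₂₁ = 1.542/EI.
Compatibility — zero rotation at each built-in end:
  3.083 M_X + 1.542 M_Y = 209.4
  1.542 M_X + 3.083 M_Y = 239.3
Solving the pair gives M_X = 38.8 kN·m and M_Y = 58.2 kN·m (hogging).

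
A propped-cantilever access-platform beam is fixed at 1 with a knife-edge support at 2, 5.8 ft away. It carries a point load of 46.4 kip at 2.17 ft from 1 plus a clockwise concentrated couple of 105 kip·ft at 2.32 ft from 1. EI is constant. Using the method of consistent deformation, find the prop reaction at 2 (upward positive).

Take the reaction at 2 as the redundant and release it; the primary structure is a cantilever fixed at 1.
Deflection at 2 on the released cantilever, summing each load's contribution:
  point load 46.4 at a = 2.17: Pa²(3L − a)/(6EI) = 554.6/EI
  clockwise couple 105 at a = 2.32: M₀a(2L − a)/(2EI) = 1130/EI
  δ_0 = 1685/EI
Flexibility coefficient — unit upward force at 2: δ_{22} = L³/(3EI) = 65.04/EI.
Compatibility at 2: δ_0 − R_2·δ_{22} = 0, so R_2 = 1685/65.04 = 25.91 kip.

R_2 = 25.91 kip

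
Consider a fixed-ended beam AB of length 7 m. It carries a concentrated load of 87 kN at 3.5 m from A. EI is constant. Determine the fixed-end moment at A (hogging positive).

Take the two fixed-end moments M_A, M_B as redundants; the released structure is the simple span AB.
Simple-span end rotations at A and B under the given loads:
  at A: point load 87 at a = 3.5: Pab(L + b)/(6LEI) = 266.4/EI
  at B: point load 87 at a = 3.5: Pab(L + a)/(6LEI) = 266.4/EI
  θ_A0 = 266.4/EI,  θ_B0 = 266.4/EI
Flexibility coefficients: a unit moment at one end gives L/(3EI) there and L/(6EI) at the far end, so f₁₁ = f₂₂ = 2.333/EI and f₁₂ = f₂₁ = 1.167/EI.
Compatibility — zero rotation at each built-in end:
  2.333 M_A + 1.167 M_B = 266.4
  1.167 M_A + 2.333 M_B = 266.4
Solving the pair gives M_A = 76.12 kN·m and M_B = 76.12 kN·m (hogging).

M_A = 76.12 kN·m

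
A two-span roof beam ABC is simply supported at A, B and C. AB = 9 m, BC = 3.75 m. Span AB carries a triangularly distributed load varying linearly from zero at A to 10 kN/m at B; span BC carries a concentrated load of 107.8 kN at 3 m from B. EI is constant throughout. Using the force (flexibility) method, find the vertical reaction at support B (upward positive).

Insert a hinge at B; M_B is the redundant, and each span becomes simply supported.
Discontinuity in slope at B on the released structure — sum the simple-span end rotations:
  span AB: triangular load, peak 10: w₀L³/(45EI) = 162/EI
  span BC: point load 107.8 at a = 3: Pab(L + b)/(6LEI) = 48.51/EI
  relative rotation θ_0 = (162 + 48.51)/EI = 210.5/EI
A unit hogging moment at B produces rotation L₁/(3EI) + L₂/(3EI) = 4.25/EI.
Compatibility: M_B·(L₁+L₂)/(3EI) = θ_0, giving M_B = 49.53 kN·m (hogging).
Span AB, ΣM about A with M_B applied at B: R_B^{AB}·9 = 270 + 49.53, so R_B^{AB} = 35.5 kN and R_A = 45 − 35.5 = 9.496 kN.
Span BC, ΣM about C: R_B^{BC}·3.75 = 80.85 + 49.53, so R_B^{BC} = 34.77 kN and R_C = 107.8 − 34.77 = 73.03 kN.
R_B = 35.5 + 34.77 = 70.27 kN.

R_B = 70.27 kN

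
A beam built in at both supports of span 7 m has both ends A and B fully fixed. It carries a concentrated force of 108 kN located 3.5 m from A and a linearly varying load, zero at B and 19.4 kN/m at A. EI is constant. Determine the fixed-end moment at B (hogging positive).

Release both end moments; the primary structure is a simply-supported span AB with redundants M_A and M_B.
On the primary (simply-supported) span, the end slopes from the loading are:
  at A: point load 108 at a = 3.5: Pab(L + b)/(6LEI) = 330.8/EI
  at B: point load 108 at a = 3.5: Pab(L + a)/(6LEI) = 330.8/EI
  at A: triangular load, peak 19.4: w₀L³/(45EI) = 147.9/EI
  at B: triangular load, peak 19.4: 7w₀L³/(360EI) = 129.4/EI
  θ_A0 = 478.6/EI,  θ_B0 = 460.1/EI
Flexibility coefficients: a unit moment at one end gives L/(3EI) there and L/(6EI) at the far end, so f₁₁ = f₂₂ = 2.333/EI and f₁₂ = f₂₁ = 1.167/EI.
Compatibility — zero rotation at each built-in end:
  2.333 M_A + 1.167 M_B = 478.6
  1.167 M_A + 2.333 M_B = 460.1
Solving the pair gives M_A = 142 kN·m and M_B = 126.2 kN·m (hogging).

M_B = 126.2 kN·m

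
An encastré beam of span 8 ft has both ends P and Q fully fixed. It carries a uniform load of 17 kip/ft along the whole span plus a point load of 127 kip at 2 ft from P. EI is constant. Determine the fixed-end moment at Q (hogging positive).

Take the two fixed-end moments M_P, M_Q as redundants; the released structure is the simple span PQ.
End rotations of the released simple span under the applied load (×1/EI):
  at P: UDL 17: wL³/(24EI) = 362.7/EI
  at Q: UDL 17: wL³/(24EI) = 362.7/EI
  at P: point load 127 at a = 2: Pab(L + b)/(6LEI) = 444.5/EI
  at Q: point load 127 at a = 2: Pab(L + a)/(6LEI) = 317.5/EI
  θ_P0 = 807.2/EI,  θ_Q0 = 680.2/EI
Flexibility coefficients: a unit moment at one end gives L/(3EI) there and L/(6EI) at the far end, so f₁₁ = f₂₂ = 2.667/EI and f₁₂ = f₂₁ = 1.333/EI.
Compatibility — zero rotation at each built-in end:
  2.667 M_P + 1.333 M_Q = 807.2
  1.333 M_P + 2.667 M_Q = 680.2
Solving the pair gives M_P = 233.5 kip·ft and M_Q = 138.3 kip·ft (hogging).

M_Q = 138.3 kip·ft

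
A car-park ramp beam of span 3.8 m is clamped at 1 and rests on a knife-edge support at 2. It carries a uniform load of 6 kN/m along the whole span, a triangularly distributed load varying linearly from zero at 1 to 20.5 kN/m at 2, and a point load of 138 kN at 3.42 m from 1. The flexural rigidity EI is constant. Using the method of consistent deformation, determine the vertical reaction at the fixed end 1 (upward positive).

Remove the prop at 2; the released (primary) structure is a cantilever built in at 1.
Free-end deflection of the primary structure under the applied loading (downward +):
  UDL 6: wL⁴/(8EI) = 156.4/EI
  triangular load, peak 20.5 at the free end: 11w₀L⁴/(120EI) = 391.8/EI
  point load 138 at a = 3.42: Pa²(3L − a)/(6EI) = 2147/EI
  δ_0 = 2695/EI
Flexibility coefficient — unit upward force at 2: δ_{22} = L³/(3EI) = 18.29/EI.
Compatibility at 2: δ_0 − R_2·δ_{22} = 0, so R_2 = 2695/18.29 = 147.3 kN.
Vertical equilibrium: R_1 = ΣP − R_2 = 199.8 − 147.3 = 52.41 kN.

R_1 = 52.41 kN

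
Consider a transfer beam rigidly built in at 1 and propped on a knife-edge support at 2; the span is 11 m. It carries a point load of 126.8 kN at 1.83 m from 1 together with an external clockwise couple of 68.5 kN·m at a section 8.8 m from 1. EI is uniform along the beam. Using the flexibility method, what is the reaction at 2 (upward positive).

Choose R_2 as the redundant. The primary structure is the cantilever fixed at 1.
Deflection at 2 on the released cantilever, summing each load's contribution:
  point load 126.8 at a = 1.83: Pa²(3L − a)/(6EI) = 2206/EI
  clockwise couple 68.5 at a = 8.8: M₀a(2L − a)/(2EI) = 3978/EI
  δ_0 = 6184/EI
Tip deflection under a unit load at 2: L³/(3EI) = 443.7/EI.
The prop prevents deflection at 2: R_2 = δ_0/δ_{22} = 6184/443.7 = 13.94 kN.

R_2 = 13.94 kN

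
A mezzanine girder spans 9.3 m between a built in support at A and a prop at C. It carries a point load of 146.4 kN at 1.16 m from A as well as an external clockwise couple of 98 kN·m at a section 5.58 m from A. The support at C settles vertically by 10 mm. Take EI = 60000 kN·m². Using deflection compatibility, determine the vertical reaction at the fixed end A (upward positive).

Release the roller at C. Primary structure: cantilever fixed at A.
Primary-structure tip deflection at C by superposition:
  point load 146.4 at a = 1.16: Pa²(3L − a)/(6EI) = 877.9/EI
  clockwise couple 98 at a = 5.58: M₀a(2L − a)/(2EI) = 3560/EI
  δ_0 = 4438/EI
Flexibility coefficient — unit upward force at C: δ_{CC} = L³/(3EI) = 268.1/EI.
With EI = 60000 kN·m²: δ_0 = 0.073965 m and δ_{CC} = 0.004469 m/kN.
Compatibility — the beam at C must follow the support down by 0.01 m: δ_0 − R_C·δ_{CC} = 0.01, so R_C = (0.073965 − 0.01)/0.004469 = 14.31 kN.
Vertical equilibrium: R_A = ΣP − R_C = 146.4 − 14.31 = 132.1 kN.

R_A = 132.1 kN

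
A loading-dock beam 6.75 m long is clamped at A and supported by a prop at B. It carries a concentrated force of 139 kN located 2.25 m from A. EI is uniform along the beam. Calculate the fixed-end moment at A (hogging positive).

M_A = 173.8 kN·m

Release the roller at B. Primary structure: cantilever fixed at A.
Downward deflection at the released point B due to the loads:
  point load 139 at a = 2.25: Pa²(3L − a)/(6EI) = 2111/EI
Flexibility coefficient — unit upward force at B: δ_{BB} = L³/(3EI) = 102.5/EI.
The prop prevents deflection at B: R_B = δ_0/δ_{BB} = 2111/102.5 = 20.59 kN.
Moment equilibrium about A: M_A = Σ(load moments about A) − R_B·L = 312.8 − 20.59×6.75 = 173.8 kN·m.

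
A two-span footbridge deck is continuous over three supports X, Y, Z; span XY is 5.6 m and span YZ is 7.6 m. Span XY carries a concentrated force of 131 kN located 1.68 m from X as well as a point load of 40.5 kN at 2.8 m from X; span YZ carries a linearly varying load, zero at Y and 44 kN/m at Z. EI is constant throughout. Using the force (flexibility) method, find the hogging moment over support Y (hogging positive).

M_Y = 145.9 kN·m

Take M_Y as the redundant. Released structure: two simple spans XY and YZ with a hinge at Y.
End slopes at the hinge Y, treating each span as simply supported:
  span XY: point load 131 at a = 1.68: Pab(L + a)/(6LEI) = 186.9/EI
  span XY: point load 40.5 at a = 2.8: Pab(L + a)/(6LEI) = 79.38/EI
  span YZ: triangular load, peak 44: 7w₀L³/(360EI) = 375.6/EI
  relative rotation θ_0 = (266.3 + 375.6)/EI = 641.9/EI
A unit hogging moment at Y produces rotation L₁/(3EI) + L₂/(3EI) = 4.4/EI.
Slope continuity at Y: θ_0 = M_Y·4.4/EI, so M_Y = 641.9/4.4 = 145.9 kN·m (hogging).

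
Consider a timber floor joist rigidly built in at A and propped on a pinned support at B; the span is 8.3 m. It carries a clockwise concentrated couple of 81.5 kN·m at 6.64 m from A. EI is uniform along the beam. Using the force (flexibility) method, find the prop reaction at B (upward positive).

R_B = 14.14 kN

Take the reaction at B as the redundant and release it; the primary structure is a cantilever fixed at A.
Primary-structure tip deflection at B by superposition:
  clockwise couple 81.5 at a = 6.64: M₀a(2L − a)/(2EI) = 2695/EI
Flexibility coefficient — unit upward force at B: δ_{BB} = L³/(3EI) = 190.6/EI.
Compatibility at B: δ_0 − R_B·δ_{BB} = 0, so R_B = 2695/190.6 = 14.14 kN.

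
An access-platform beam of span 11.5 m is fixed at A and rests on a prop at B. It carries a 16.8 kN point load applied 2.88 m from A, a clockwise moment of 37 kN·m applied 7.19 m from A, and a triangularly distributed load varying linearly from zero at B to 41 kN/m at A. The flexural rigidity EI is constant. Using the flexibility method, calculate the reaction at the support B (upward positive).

R_B = 52.75 kN

Take the reaction at B as the redundant and release it; the primary structure is a cantilever fixed at A.
Free-end deflection of the primary structure under the applied loading (downward +):
  point load 16.8 at a = 2.88: Pa²(3L − a)/(6EI) = 734.4/EI
  clockwise couple 37 at a = 7.19: M₀a(2L − a)/(2EI) = 2103/EI
  triangular load, peak 41 at the fixed end: w₀L⁴/(30EI) = 23903/EI
  δ_0 = 26740/EI
Tip deflection under a unit load at B: L³/(3EI) = 507/EI.
The prop prevents deflection at B: R_B = δ_0/δ_{BB} = 26740/507 = 52.75 kN.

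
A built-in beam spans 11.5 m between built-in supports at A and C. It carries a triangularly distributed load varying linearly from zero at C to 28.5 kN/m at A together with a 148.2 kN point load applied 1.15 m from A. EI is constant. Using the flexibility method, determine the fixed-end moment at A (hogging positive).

Take the two fixed-end moments M_A, M_C as redundants; the released structure is the simple span AC.
End rotations of the released simple span under the applied load (×1/EI):
  at A: triangular load, peak 28.5: w₀L³/(45EI) = 963.2/EI
  at C: triangular load, peak 28.5: 7w₀L³/(360EI) = 842.8/EI
  at A: point load 148.2 at a = 1.15: Pab(L + b)/(6LEI) = 558.6/EI
  at C: point load 148.2 at a = 1.15: Pab(L + a)/(6LEI) = 323.4/EI
  θ_A0 = 1522/EI,  θ_C0 = 1166/EI
Flexibility coefficients: a unit moment at one end gives L/(3EI) there and L/(6EI) at the far end, so f₁₁ = f₂₂ = 3.833/EI and f₁₂ = f₂₁ = 1.917/EI.
Compatibility — zero rotation at each built-in end:
  3.833 M_A + 1.917 M_C = 1522
  1.917 M_A + 3.833 M_C = 1166
Solving the pair gives M_A = 326.5 kN·m and M_C = 141 kN·m (hogging).

M_A = 326.5 kN·m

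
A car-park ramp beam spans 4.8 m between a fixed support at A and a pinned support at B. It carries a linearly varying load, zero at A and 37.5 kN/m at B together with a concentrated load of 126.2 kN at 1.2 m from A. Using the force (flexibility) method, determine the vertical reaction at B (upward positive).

R_B = 60.35 kN

Release the roller at B. Primary structure: cantilever fixed at A.
Downward deflection at the released point B due to the loads:
  triangular load, peak 37.5 at the free end: 11w₀L⁴/(120EI) = 1825/EI
  point load 126.2 at a = 1.2: Pa²(3L − a)/(6EI) = 399.8/EI
  δ_0 = 2225/EI
Tip deflection under a unit load at B: L³/(3EI) = 36.86/EI.
The prop prevents deflection at B: R_B = δ_0/δ_{BB} = 2225/36.86 = 60.35 kN.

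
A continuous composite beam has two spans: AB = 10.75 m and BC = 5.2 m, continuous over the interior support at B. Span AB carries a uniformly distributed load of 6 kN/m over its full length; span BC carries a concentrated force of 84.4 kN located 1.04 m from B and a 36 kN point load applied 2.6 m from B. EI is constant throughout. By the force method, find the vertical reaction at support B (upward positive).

R_B = 143.6 kN

Insert a hinge at B; M_B is the redundant, and each span becomes simply supported.
Rotations at B on the released spans (each span's end-slope, ×1/EI):
  span AB: UDL 6: wL³/(24EI) = 310.6/EI
  span BC: point load 84.4 at a = 1.04: Pab(L + b)/(6LEI) = 109.5/EI
  span BC: point load 36 at a = 2.6: Pab(L + b)/(6LEI) = 60.84/EI
  relative rotation θ_0 = (310.6 + 170.4)/EI = 481/EI
A unit hogging moment at B produces rotation L₁/(3EI) + L₂/(3EI) = 5.317/EI.
Compatibility: M_B·(L₁+L₂)/(3EI) = θ_0, giving M_B = 90.46 kN·m (hogging).
Span AB, ΣM about A with M_B applied at B: R_B^{AB}·10.75 = 346.7 + 90.46, so R_B^{AB} = 40.67 kN and R_A = 64.5 − 40.67 = 23.83 kN.
Span BC, ΣM about C: R_B^{BC}·5.2 = 444.7 + 90.46, so R_B^{BC} = 102.9 kN and R_C = 120.4 − 102.9 = 17.48 kN.
R_B = 40.67 + 102.9 = 143.6 kN.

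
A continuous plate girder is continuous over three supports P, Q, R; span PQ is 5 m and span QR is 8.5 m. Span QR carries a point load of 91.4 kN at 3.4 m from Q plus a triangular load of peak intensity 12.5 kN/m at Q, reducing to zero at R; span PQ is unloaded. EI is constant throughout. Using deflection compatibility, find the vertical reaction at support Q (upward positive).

Take M_Q as the redundant. Released structure: two simple spans PQ and QR with a hinge at Q.
Discontinuity in slope at Q on the released structure — sum the simple-span end rotations:
  span QR: point load 91.4 at a = 3.4: Pab(L + b)/(6LEI) = 422.6/EI
  span QR: triangular load, peak 12.5: w₀L³/(45EI) = 170.6/EI
  relative rotation θ_0 = (0 + 593.2)/EI = 593.2/EI
A unit hogging moment at Q produces rotation L₁/(3EI) + L₂/(3EI) = 4.5/EI.
Slope continuity at Q: θ_0 = M_Q·4.5/EI, so M_Q = 593.2/4.5 = 131.8 kN·m (hogging).
Span PQ, ΣM about P with M_Q applied at Q: R_Q^{PQ}·5 = 0 + 131.8, so R_Q^{PQ} = 26.37 kN and R_P = 0 − 26.37 = -26.37 kN.
Span QR, ΣM about R: R_Q^{QR}·8.5 = 767.2 + 131.8, so R_Q^{QR} = 105.8 kN and R_R = 144.5 − 105.8 = 38.76 kN.
R_Q = 26.37 + 105.8 = 132.1 kN.

R_Q = 132.1 kN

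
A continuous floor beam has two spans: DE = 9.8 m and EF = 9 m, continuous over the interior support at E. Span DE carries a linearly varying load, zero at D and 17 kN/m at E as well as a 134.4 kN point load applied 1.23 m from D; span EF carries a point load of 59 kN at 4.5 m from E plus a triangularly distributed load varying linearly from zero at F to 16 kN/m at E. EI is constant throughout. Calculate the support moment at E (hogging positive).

M_E = 188.2 kN·m

Take M_E as the redundant. Released structure: two simple spans DE and EF with a hinge at E.
Discontinuity in slope at E on the released structure — sum the simple-span end rotations:
  span DE: triangular load, peak 17: w₀L³/(45EI) = 355.6/EI
  span DE: point load 134.4 at a = 1.23: Pab(L + a)/(6LEI) = 265.8/EI
  span EF: point load 59 at a = 4.5: Pab(L + b)/(6LEI) = 298.7/EI
  span EF: triangular load, peak 16: w₀L³/(45EI) = 259.2/EI
  relative rotation θ_0 = (621.3 + 557.9)/EI = 1179/EI
A unit hogging moment at E produces rotation L₁/(3EI) + L₂/(3EI) = 6.267/EI.
Slope continuity at E: θ_0 = M_E·6.267/EI, so M_E = 1179/6.267 = 188.2 kN·m (hogging).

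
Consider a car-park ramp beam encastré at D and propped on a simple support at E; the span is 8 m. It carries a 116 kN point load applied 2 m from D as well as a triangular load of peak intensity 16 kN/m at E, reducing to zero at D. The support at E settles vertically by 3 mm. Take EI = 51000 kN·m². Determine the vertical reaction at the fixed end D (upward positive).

R_D = 135.7 kN

Release the roller at E. Primary structure: cantilever fixed at D.
Downward deflection at the released point E due to the loads:
  point load 116 at a = 2: Pa²(3L − a)/(6EI) = 1701/EI
  triangular load, peak 16 at the free end: 11w₀L⁴/(120EI) = 6007/EI
  δ_0 = 7709/EI
Flexibility coefficient — unit upward force at E: δ_{EE} = L³/(3EI) = 170.7/EI.
With EI = 51000 kN·m²: δ_0 = 0.15115 m and δ_{EE} = 0.003346 m/kN.
Compatibility — the beam at E must follow the support down by 0.003 m: δ_0 − R_E·δ_{EE} = 0.003, so R_E = (0.15115 − 0.003)/0.003346 = 44.27 kN.
Vertical equilibrium: R_D = ΣP − R_E = 180 − 44.27 = 135.7 kN.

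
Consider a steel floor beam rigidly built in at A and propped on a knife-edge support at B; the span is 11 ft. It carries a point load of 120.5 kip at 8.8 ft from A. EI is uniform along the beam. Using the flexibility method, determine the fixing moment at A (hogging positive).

M_A = 127.2 kip·ft

Choose R_B as the redundant. The primary structure is the cantilever fixed at A.
Free-end deflection of the primary structure under the applied loading (downward +):
  point load 120.5 at a = 8.8: Pa²(3L − a)/(6EI) = 37637/EI
Flexibility coefficient — unit upward force at B: δ_{BB} = L³/(3EI) = 443.7/EI.
Compatibility at B: δ_0 − R_B·δ_{BB} = 0, so R_B = 37637/443.7 = 84.83 kip.
Moment equilibrium about A: M_A = Σ(load moments about A) − R_B·L = 1060 − 84.83×11 = 127.2 kip·ft.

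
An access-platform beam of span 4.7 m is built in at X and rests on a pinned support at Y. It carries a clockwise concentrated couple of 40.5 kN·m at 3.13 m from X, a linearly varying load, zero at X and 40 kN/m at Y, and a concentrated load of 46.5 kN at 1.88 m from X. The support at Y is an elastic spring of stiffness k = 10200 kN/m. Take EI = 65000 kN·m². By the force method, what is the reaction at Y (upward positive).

Release the roller at Y. Primary structure: cantilever fixed at X.
Primary-structure tip deflection at Y by superposition:
  clockwise couple 40.5 at a = 3.13: M₀a(2L − a)/(2EI) = 397.4/EI
  triangular load, peak 40 at the free end: 11w₀L⁴/(120EI) = 1789/EI
  point load 46.5 at a = 1.88: Pa²(3L − a)/(6EI) = 334.7/EI
  δ_0 = 2521/EI
Tip deflection under a unit load at Y: L³/(3EI) = 34.61/EI.
With EI = 65000 kN·m²: δ_0 = 0.03879 m and δ_{YY} = 0.000532 m/kN.
Compatibility — the spring shortens by R_Y/k under the reaction it provides: δ_0 − R_Y·δ_{YY} = R_Y/k. With 1/k = 0.000098 m/kN, R_Y = δ_0 / (δ_{YY} + 1/k) = 0.03879 / (0.000532 + 0.000098) = 61.53 kN.

R_Y = 61.53 kN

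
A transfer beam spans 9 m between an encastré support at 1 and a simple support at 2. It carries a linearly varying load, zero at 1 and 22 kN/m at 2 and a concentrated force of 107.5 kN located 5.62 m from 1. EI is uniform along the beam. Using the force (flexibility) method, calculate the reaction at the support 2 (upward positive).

R_2 = 104.2 kN

Remove the prop at 2; the released (primary) structure is a cantilever built in at 1.
Deflection at 2 on the released cantilever, summing each load's contribution:
  triangular load, peak 22 at the free end: 11w₀L⁴/(120EI) = 13231/EI
  point load 107.5 at a = 5.62: Pa²(3L − a)/(6EI) = 12099/EI
  δ_0 = 25330/EI
Flexibility coefficient — unit upward force at 2: δ_{22} = L³/(3EI) = 243/EI.
The prop prevents deflection at 2: R_2 = δ_0/δ_{22} = 25330/243 = 104.2 kN.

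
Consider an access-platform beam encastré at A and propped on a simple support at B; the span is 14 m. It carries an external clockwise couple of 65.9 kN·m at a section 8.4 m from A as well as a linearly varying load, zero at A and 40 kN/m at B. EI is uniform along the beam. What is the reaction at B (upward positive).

R_B = 159.9 kN

Take the reaction at B as the redundant and release it; the primary structure is a cantilever fixed at A.
Primary-structure tip deflection at B by superposition:
  clockwise couple 65.9 at a = 8.4: M₀a(2L − a)/(2EI) = 5425/EI
  triangular load, peak 40 at the free end: 11w₀L⁴/(120EI) = 140859/EI
  δ_0 = 146284/EI
Flexibility coefficient — unit upward force at B: δ_{BB} = L³/(3EI) = 914.7/EI.
Compatibility at B: δ_0 − R_B·δ_{BB} = 0, so R_B = 146284/914.7 = 159.9 kN.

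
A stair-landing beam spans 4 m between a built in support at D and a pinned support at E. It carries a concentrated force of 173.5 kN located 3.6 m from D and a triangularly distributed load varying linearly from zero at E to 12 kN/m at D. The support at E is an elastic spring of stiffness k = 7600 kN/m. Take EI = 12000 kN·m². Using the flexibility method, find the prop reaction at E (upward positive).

R_E = 141.9 kN

Take the reaction at E as the redundant and release it; the primary structure is a cantilever fixed at D.
Downward deflection at the released point E due to the loads:
  point load 173.5 at a = 3.6: Pa²(3L − a)/(6EI) = 3148/EI
  triangular load, peak 12 at the fixed end: w₀L⁴/(30EI) = 102.4/EI
  δ_0 = 3250/EI
Tip deflection under a unit load at E: L³/(3EI) = 21.33/EI.
With EI = 12000 kN·m²: δ_0 = 0.27087 m and δ_{EE} = 0.001778 m/kN.
Compatibility — the spring shortens by R_E/k under the reaction it provides: δ_0 − R_E·δ_{EE} = R_E/k. With 1/k = 0.000132 m/kN, R_E = δ_0 / (δ_{EE} + 1/k) = 0.27087 / (0.001778 + 0.000132) = 141.9 kN.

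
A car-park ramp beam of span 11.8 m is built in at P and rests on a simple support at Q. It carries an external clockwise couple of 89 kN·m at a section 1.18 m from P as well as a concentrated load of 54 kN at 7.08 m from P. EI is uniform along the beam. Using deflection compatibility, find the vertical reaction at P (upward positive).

R_P = 28.52 kN

Release the roller at Q. Primary structure: cantilever fixed at P.
Free-end deflection of the primary structure under the applied loading (downward +):
  clockwise couple 89 at a = 1.18: M₀a(2L − a)/(2EI) = 1177/EI
  point load 54 at a = 7.08: Pa²(3L − a)/(6EI) = 12776/EI
  δ_0 = 13953/EI
Flexibility coefficient — unit upward force at Q: δ_{QQ} = L³/(3EI) = 547.7/EI.
Compatibility at Q: δ_0 − R_Q·δ_{QQ} = 0, so R_Q = 13953/547.7 = 25.48 kN.
Vertical equilibrium: R_P = ΣP − R_Q = 54 − 25.48 = 28.52 kN.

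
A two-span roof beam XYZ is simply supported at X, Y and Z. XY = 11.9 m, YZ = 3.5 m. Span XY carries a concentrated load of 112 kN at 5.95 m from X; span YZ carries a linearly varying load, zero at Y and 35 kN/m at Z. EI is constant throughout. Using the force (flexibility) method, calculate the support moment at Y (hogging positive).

M_Y = 198.8 kN·m

Take M_Y as the redundant. Released structure: two simple spans XY and YZ with a hinge at Y.
Discontinuity in slope at Y on the released structure — sum the simple-span end rotations:
  span XY: point load 112 at a = 5.95: Pab(L + a)/(6LEI) = 991.3/EI
  span YZ: triangular load, peak 35: 7w₀L³/(360EI) = 29.18/EI
  relative rotation θ_0 = (991.3 + 29.18)/EI = 1020/EI
A unit hogging moment at Y produces rotation L₁/(3EI) + L₂/(3EI) = 5.133/EI.
Compatibility: M_Y·(L₁+L₂)/(3EI) = θ_0, giving M_Y = 198.8 kN·m (hogging).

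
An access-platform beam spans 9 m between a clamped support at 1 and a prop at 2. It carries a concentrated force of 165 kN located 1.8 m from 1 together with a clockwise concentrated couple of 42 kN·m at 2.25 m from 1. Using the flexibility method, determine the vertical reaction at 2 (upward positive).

R_2 = 12.3 kN

Take the reaction at 2 as the redundant and release it; the primary structure is a cantilever fixed at 1.
Primary-structure tip deflection at 2 by superposition:
  point load 165 at a = 1.8: Pa²(3L − a)/(6EI) = 2245/EI
  clockwise couple 42 at a = 2.25: M₀a(2L − a)/(2EI) = 744.2/EI
  δ_0 = 2990/EI
Tip deflection under a unit load at 2: L³/(3EI) = 243/EI.
Compatibility at 2: δ_0 − R_2·δ_{22} = 0, so R_2 = 2990/243 = 12.3 kN.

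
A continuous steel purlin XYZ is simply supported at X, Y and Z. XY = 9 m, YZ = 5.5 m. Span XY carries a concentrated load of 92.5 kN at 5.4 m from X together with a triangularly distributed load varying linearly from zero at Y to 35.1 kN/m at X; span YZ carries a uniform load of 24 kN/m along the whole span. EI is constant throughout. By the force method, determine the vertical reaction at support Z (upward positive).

Take M_Y as the redundant. Released structure: two simple spans XY and YZ with a hinge at Y.
End slopes at the hinge Y, treating each span as simply supported:
  span XY: point load 92.5 at a = 5.4: Pab(L + a)/(6LEI) = 479.5/EI
  span XY: triangular load, peak 35.1: 7w₀L³/(360EI) = 497.5/EI
  span YZ: UDL 24: wL³/(24EI) = 166.4/EI
  relative rotation θ_0 = (977.1 + 166.4)/EI = 1143/EI
A unit hogging moment at Y produces rotation L₁/(3EI) + L₂/(3EI) = 4.833/EI.
Compatibility: M_Y·(L₁+L₂)/(3EI) = θ_0, giving M_Y = 236.6 kN·m (hogging).
Span YZ, ΣM about Z: R_Y^{YZ}·5.5 = 363 + 236.6, so R_Y^{YZ} = 109 kN and R_Z = 132 − 109 = 22.99 kN.

R_Z = 22.99 kN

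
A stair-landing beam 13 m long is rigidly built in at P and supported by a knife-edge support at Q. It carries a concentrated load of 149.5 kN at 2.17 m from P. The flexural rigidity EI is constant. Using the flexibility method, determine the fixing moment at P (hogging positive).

Release the roller at Q. Primary structure: cantilever fixed at P.
Primary-structure tip deflection at Q by superposition:
  point load 149.5 at a = 2.17: Pa²(3L − a)/(6EI) = 4321/EI
Tip deflection under a unit load at Q: L³/(3EI) = 732.3/EI.
The prop prevents deflection at Q: R_Q = δ_0/δ_{QQ} = 4321/732.3 = 5.901 kN.
Moment equilibrium about P: M_P = Σ(load moments about P) − R_Q·L = 324.4 − 5.901×13 = 247.7 kN·m.

M_P = 247.7 kN·m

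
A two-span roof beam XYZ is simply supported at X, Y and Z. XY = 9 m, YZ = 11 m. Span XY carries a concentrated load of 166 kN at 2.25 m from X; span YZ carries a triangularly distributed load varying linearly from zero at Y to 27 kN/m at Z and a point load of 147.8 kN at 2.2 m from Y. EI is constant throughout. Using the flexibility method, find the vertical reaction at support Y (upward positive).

Take M_Y as the redundant. Released structure: two simple spans XY and YZ with a hinge at Y.
Discontinuity in slope at Y on the released structure — sum the simple-span end rotations:
  span XY: point load 166 at a = 2.25: Pab(L + a)/(6LEI) = 525.2/EI
  span YZ: triangular load, peak 27: 7w₀L³/(360EI) = 698.8/EI
  span YZ: point load 147.8 at a = 2.2: Pab(L + b)/(6LEI) = 858.4/EI
  relative rotation θ_0 = (525.2 + 1557)/EI = 2082/EI
A unit hogging moment at Y produces rotation L₁/(3EI) + L₂/(3EI) = 6.667/EI.
Slope continuity at Y: θ_0 = M_Y·6.667/EI, so M_Y = 2082/6.667 = 312.4 kN·m (hogging).
Span XY, ΣM about X with M_Y applied at Y: R_Y^{XY}·9 = 373.5 + 312.4, so R_Y^{XY} = 76.21 kN and R_X = 166 − 76.21 = 89.79 kN.
Span YZ, ΣM about Z: R_Y^{YZ}·11 = 1845 + 312.4, so R_Y^{YZ} = 196.1 kN and R_Z = 296.3 − 196.1 = 100.2 kN.
R_Y = 76.21 + 196.1 = 272.3 kN.

R_Y = 272.3 kN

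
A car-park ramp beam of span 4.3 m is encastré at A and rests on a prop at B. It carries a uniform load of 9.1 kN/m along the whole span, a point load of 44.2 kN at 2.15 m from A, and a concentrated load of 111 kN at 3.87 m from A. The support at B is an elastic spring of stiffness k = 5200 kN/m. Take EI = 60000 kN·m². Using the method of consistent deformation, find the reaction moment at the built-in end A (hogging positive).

Choose R_B as the redundant. The primary structure is the cantilever fixed at A.
Deflection at B on the released cantilever, summing each load's contribution:
  UDL 9.1: wL⁴/(8EI) = 388.9/EI
  point load 44.2 at a = 2.15: Pa²(3L − a)/(6EI) = 366.1/EI
  point load 111 at a = 3.87: Pa²(3L − a)/(6EI) = 2502/EI
  δ_0 = 3257/EI
Tip deflection under a unit load at B: L³/(3EI) = 26.5/EI.
With EI = 60000 kN·m²: δ_0 = 0.054282 m and δ_{BB} = 0.000442 m/kN.
Compatibility — the spring shortens by R_B/k under the reaction it provides: δ_0 − R_B·δ_{BB} = R_B/k. With 1/k = 0.000192 m/kN, R_B = δ_0 / (δ_{BB} + 1/k) = 0.054282 / (0.000442 + 0.000192) = 85.62 kN.
Moment equilibrium about A: M_A = Σ(load moments about A) − R_B·L = 608.7 − 85.62×4.3 = 240.6 kN·m.

M_A = 240.6 kN·m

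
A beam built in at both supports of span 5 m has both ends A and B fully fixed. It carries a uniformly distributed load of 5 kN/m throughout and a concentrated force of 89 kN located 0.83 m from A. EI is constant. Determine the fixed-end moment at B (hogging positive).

M_B = 20.64 kN·m

Take the two fixed-end moments M_A, M_B as redundants; the released structure is the simple span AB.
End rotations of the released simple span under the applied load (×1/EI):
  at A: UDL 5: wL³/(24EI) = 26.04/EI
  at B: UDL 5: wL³/(24EI) = 26.04/EI
  at A: point load 89 at a = 0.83: Pab(L + b)/(6LEI) = 94.16/EI
  at B: point load 89 at a = 0.83: Pab(L + a)/(6LEI) = 59.86/EI
  θ_A0 = 120.2/EI,  θ_B0 = 85.9/EI
Flexibility coefficients: a unit moment at one end gives L/(3EI) there and L/(6EI) at the far end, so f₁₁ = f₂₂ = 1.667/EI and f₁₂ = f₂₁ = 0.8333/EI.
Compatibility — zero rotation at each built-in end:
  1.667 M_A + 0.8333 M_B = 120.2
  0.8333 M_A + 1.667 M_B = 85.9
Solving the pair gives M_A = 61.8 kN·m and M_B = 20.64 kN·m (hogging).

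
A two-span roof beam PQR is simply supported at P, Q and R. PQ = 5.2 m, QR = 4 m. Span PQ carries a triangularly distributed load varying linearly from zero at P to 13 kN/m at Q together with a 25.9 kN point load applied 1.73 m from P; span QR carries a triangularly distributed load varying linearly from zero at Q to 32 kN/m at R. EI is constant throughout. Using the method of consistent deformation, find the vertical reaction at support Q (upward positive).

Take M_Q as the redundant. Released structure: two simple spans PQ and QR with a hinge at Q.
Rotations at Q on the released spans (each span's end-slope, ×1/EI):
  span PQ: triangular load, peak 13: w₀L³/(45EI) = 40.62/EI
  span PQ: point load 25.9 at a = 1.73: Pab(L + a)/(6LEI) = 34.53/EI
  span QR: triangular load, peak 32: 7w₀L³/(360EI) = 39.82/EI
  relative rotation θ_0 = (75.15 + 39.82)/EI = 115/EI
A unit hogging moment at Q produces rotation L₁/(3EI) + L₂/(3EI) = 3.067/EI.
Slope continuity at Q: θ_0 = M_Q·3.067/EI, so M_Q = 115/3.067 = 37.49 kN·m (hogging).
Span PQ, ΣM about P with M_Q applied at Q: R_Q^{PQ}·5.2 = 162 + 37.49, so R_Q^{PQ} = 38.36 kN and R_P = 59.7 − 38.36 = 21.34 kN.
Span QR, ΣM about R: R_Q^{QR}·4 = 85.33 + 37.49, so R_Q^{QR} = 30.71 kN and R_R = 64 − 30.71 = 33.29 kN.
R_Q = 38.36 + 30.71 = 69.07 kN.

R_Q = 69.07 kN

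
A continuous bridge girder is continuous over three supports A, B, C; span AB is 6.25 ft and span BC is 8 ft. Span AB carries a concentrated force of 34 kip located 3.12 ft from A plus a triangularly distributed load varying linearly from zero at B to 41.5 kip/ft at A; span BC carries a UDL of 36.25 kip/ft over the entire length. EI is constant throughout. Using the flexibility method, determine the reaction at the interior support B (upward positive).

Insert a hinge at B; M_B is the redundant, and each span becomes simply supported.
Discontinuity in slope at B on the released structure — sum the simple-span end rotations:
  span AB: point load 34 at a = 3.12: Pab(L + a)/(6LEI) = 82.96/EI
  span AB: triangular load, peak 41.5: 7w₀L³/(360EI) = 197/EI
  span BC: UDL 36.25: wL³/(24EI) = 773.3/EI
  relative rotation θ_0 = (280 + 773.3)/EI = 1053/EI
A unit hogging moment at B produces rotation L₁/(3EI) + L₂/(3EI) = 4.75/EI.
Compatibility: M_B·(L₁+L₂)/(3EI) = θ_0, giving M_B = 221.7 kip·ft (hogging).
Span AB, ΣM about A with M_B applied at B: R_B^{AB}·6.25 = 376.3 + 221.7, so R_B^{AB} = 95.68 kip and R_A = 163.7 − 95.68 = 68.01 kip.
Span BC, ΣM about C: R_B^{BC}·8 = 1160 + 221.7, so R_B^{BC} = 172.7 kip and R_C = 290 − 172.7 = 117.3 kip.
R_B = 95.68 + 172.7 = 268.4 kip.

R_B = 268.4 kip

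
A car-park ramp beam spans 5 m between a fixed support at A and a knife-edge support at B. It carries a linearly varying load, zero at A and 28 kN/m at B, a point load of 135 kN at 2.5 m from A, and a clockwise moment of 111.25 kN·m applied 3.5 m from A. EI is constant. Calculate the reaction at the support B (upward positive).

R_B = 111.1 kN

Remove the prop at B; the released (primary) structure is a cantilever built in at A.
Downward deflection at the released point B due to the loads:
  triangular load, peak 28 at the free end: 11w₀L⁴/(120EI) = 1604/EI
  point load 135 at a = 2.5: Pa²(3L − a)/(6EI) = 1758/EI
  clockwise couple 111.25 at a = 3.5: M₀a(2L − a)/(2EI) = 1265/EI
  δ_0 = 4627/EI
Flexibility coefficient — unit upward force at B: δ_{BB} = L³/(3EI) = 41.67/EI.
Compatibility at B: δ_0 − R_B·δ_{BB} = 0, so R_B = 4627/41.67 = 111.1 kN.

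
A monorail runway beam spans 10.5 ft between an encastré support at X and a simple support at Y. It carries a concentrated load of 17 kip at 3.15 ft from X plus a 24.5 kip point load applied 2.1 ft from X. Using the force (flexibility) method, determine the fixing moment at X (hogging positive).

M_X = 68.91 kip·ft

Release the roller at Y. Primary structure: cantilever fixed at X.
Downward deflection at the released point Y due to the loads:
  point load 17 at a = 3.15: Pa²(3L − a)/(6EI) = 797/EI
  point load 24.5 at a = 2.1: Pa²(3L − a)/(6EI) = 529.4/EI
  δ_0 = 1326/EI
Tip deflection under a unit load at Y: L³/(3EI) = 385.9/EI.
Compatibility at Y: δ_0 − R_Y·δ_{YY} = 0, so R_Y = 1326/385.9 = 3.438 kip.
Moment equilibrium about X: M_X = Σ(load moments about X) − R_Y·L = 105 − 3.438×10.5 = 68.91 kip·ft.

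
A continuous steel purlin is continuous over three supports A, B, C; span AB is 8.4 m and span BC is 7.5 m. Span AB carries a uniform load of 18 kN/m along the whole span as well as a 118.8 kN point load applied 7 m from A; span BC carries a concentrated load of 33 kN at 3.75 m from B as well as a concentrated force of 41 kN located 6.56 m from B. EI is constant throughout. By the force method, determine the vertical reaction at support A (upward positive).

Insert a hinge at B; M_B is the redundant, and each span becomes simply supported.
Discontinuity in slope at B on the released structure — sum the simple-span end rotations:
  span AB: UDL 18: wL³/(24EI) = 444.5/EI
  span AB: point load 118.8 at a = 7: Pab(L + a)/(6LEI) = 355.7/EI
  span BC: point load 33 at a = 3.75: Pab(L + b)/(6LEI) = 116/EI
  span BC: point load 41 at a = 6.56: Pab(L + b)/(6LEI) = 47.42/EI
  relative rotation θ_0 = (800.3 + 163.4)/EI = 963.7/EI
A unit hogging moment at B produces rotation L₁/(3EI) + L₂/(3EI) = 5.3/EI.
Compatibility: M_B·(L₁+L₂)/(3EI) = θ_0, giving M_B = 181.8 kN·m (hogging).
Span AB, ΣM about A with M_B applied at B: R_B^{AB}·8.4 = 1467 + 181.8, so R_B^{AB} = 196.2 kN and R_A = 270 − 196.2 = 73.75 kN.

R_A = 73.75 kN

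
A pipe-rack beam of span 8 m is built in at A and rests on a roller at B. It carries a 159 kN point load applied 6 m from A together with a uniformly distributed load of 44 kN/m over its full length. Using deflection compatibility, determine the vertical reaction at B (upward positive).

R_B = 232.6 kN

Release the roller at B. Primary structure: cantilever fixed at A.
Deflection at B on the released cantilever, summing each load's contribution:
  point load 159 at a = 6: Pa²(3L − a)/(6EI) = 17172/EI
  UDL 44: wL⁴/(8EI) = 22528/EI
  δ_0 = 39700/EI
Flexibility coefficient — unit upward force at B: δ_{BB} = L³/(3EI) = 170.7/EI.
Compatibility at B: δ_0 − R_B·δ_{BB} = 0, so R_B = 39700/170.7 = 232.6 kN.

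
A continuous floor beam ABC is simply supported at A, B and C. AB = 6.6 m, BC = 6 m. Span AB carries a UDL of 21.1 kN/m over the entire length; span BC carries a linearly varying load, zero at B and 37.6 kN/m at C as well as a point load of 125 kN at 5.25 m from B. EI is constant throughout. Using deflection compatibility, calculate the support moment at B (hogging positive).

M_B = 119.8 kN·m

Release continuity at B by inserting a hinge; the redundant is the internal moment M_B. The primary structure is two simply-supported spans AB and BC.
End slopes at the hinge B, treating each span as simply supported:
  span AB: UDL 21.1: wL³/(24EI) = 252.8/EI
  span BC: triangular load, peak 37.6: 7w₀L³/(360EI) = 157.9/EI
  span BC: point load 125 at a = 5.25: Pab(L + b)/(6LEI) = 92.29/EI
  relative rotation θ_0 = (252.8 + 250.2)/EI = 503/EI
A unit hogging moment at B produces rotation L₁/(3EI) + L₂/(3EI) = 4.2/EI.
Slope continuity at B: θ_0 = M_B·4.2/EI, so M_B = 503/4.2 = 119.8 kN·m (hogging).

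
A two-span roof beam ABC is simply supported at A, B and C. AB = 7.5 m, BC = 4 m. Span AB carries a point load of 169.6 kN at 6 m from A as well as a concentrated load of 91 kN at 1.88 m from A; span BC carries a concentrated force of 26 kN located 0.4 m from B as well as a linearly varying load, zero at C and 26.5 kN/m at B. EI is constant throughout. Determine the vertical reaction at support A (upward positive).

Insert a hinge at B; M_B is the redundant, and each span becomes simply supported.
Rotations at B on the released spans (each span's end-slope, ×1/EI):
  span AB: point load 169.6 at a = 6: Pab(L + a)/(6LEI) = 457.9/EI
  span AB: point load 91 at a = 1.88: Pab(L + a)/(6LEI) = 200.4/EI
  span BC: point load 26 at a = 0.4: Pab(L + b)/(6LEI) = 11.86/EI
  span BC: triangular load, peak 26.5: w₀L³/(45EI) = 37.69/EI
  relative rotation θ_0 = (658.3 + 49.54)/EI = 707.9/EI
A unit hogging moment at B produces rotation L₁/(3EI) + L₂/(3EI) = 3.833/EI.
Slope continuity at B: θ_0 = M_B·3.833/EI, so M_B = 707.9/3.833 = 184.7 kN·m (hogging).
Span AB, ΣM about A with M_B applied at B: R_B^{AB}·7.5 = 1189 + 184.7, so R_B^{AB} = 183.1 kN and R_A = 260.6 − 183.1 = 77.49 kN.

R_A = 77.49 kN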